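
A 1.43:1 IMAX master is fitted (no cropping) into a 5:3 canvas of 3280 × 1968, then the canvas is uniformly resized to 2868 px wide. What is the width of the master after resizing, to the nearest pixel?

2461 px

In the 3280×1968 frame the master fills the height: width = 1968 × 1.430 ≈ 2814.24 px.
Scaling 3280 → 2868 is ×0.8744, so the width becomes 2814.24 × 0.8744 ≈ 2460.74 px.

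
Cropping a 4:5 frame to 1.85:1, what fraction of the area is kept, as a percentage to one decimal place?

43.2%

The width stays; only height is cut (since 1.85:1 is wider than 4:5).
Fraction kept = (0.800)/(1.850) ≈ 43.24%.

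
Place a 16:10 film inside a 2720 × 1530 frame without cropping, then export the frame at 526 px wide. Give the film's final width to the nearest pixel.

At 2720×1530 the film is height-limited, so width = 1530 × 16/10 ≈ 2448.00 px.
Resizing to 526 px wide multiplies everything by 0.1934: 2448.00 → 473.40 px.

473 px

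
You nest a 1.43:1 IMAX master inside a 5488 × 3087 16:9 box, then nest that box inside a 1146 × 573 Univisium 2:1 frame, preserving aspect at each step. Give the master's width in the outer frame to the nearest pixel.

Inside the 5488×3087 canvas the master is height-limited at 4414.41 × 3087.00.
The 16:9 canvas is height-limited in 1146×573, giving 1018.67 × 573.00; scale factor 0.1856.
Applying the same ×0.1856: 4414.41 → 819.39.

819 px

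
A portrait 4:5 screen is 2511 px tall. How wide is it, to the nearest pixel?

At portrait 4:5, 2511 / 5 × 4 ≈ 2008.80.

2009 px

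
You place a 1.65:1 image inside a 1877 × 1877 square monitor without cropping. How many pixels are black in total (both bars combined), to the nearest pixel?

1387899 pixels

1.65:1 is wider than square, so it spans the full width.
Content height = 1877 / 1.650 ≈ 1137.5758 px.
Black = 1877 − 1137.5758 = 739.4242 px.
Bar area = 739.4242 × 1877 ≈ 1387899 px.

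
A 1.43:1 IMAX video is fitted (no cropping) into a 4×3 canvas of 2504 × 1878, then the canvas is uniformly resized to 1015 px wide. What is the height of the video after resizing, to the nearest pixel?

At 2504×1878 the video is width-limited, so height = 2504 / 1.430 ≈ 1751.05 px.
Resizing to 1015 px wide multiplies everything by 0.4054: 1751.05 → 709.79 px.

710 px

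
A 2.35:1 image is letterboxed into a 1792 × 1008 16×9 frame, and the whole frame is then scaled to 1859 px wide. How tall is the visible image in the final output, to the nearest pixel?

Fitted into 1792×1008, the image spans the width; its height is 1792 / 2.350 ≈ 762.55 px.
Scaling 1792 → 1859 is ×1.0374, so the height becomes 762.55 × 1.0374 ≈ 791.06 px.

791 px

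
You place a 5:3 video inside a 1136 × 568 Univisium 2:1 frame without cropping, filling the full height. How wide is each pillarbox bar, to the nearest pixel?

Content width = 568 × 5/3 ≈ 946.67 px.
Leftover width: 1136 − 946.67 = 189.33 px → 94.67 each side.

95 px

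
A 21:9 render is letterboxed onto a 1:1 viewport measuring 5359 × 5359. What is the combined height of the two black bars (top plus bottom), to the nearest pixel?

21:9 (2.333) > 1:1 (1.000), so the render fills the width.
The render is 5359 × 9/21 ≈ 2296.71 px tall.
Black = 5359 − 2296.71 = 3062.29 px.

3062 px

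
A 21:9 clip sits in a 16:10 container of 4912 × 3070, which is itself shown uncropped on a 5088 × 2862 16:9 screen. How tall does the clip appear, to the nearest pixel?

First fit — 21:9 into 4912×3070 spans the width: 4912.00 × 2105.14.
Second fit — the 16:10 canvas into 5088×2862 spans the height: 4579.20 × 2862.00 (×0.9322 from 4912×3070).
The clip scales with it: height 2105.14 × 0.9322 ≈ 1962.51.

1963 px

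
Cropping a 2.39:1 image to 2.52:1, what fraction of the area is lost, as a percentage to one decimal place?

Going from 2.39:1 to 2.52:1 means cutting height while keeping width.
Fraction kept = (2.390)/(2.520) ≈ 94.84%, so 5.16% is lost.

5.2%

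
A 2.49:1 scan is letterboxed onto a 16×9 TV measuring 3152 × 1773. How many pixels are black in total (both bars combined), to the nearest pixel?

1598494 pixels

Since 2.490 > 1.778, the scan is width-limited.
That makes the image 1265.8635 px tall (3152 / 2.490).
Black = 1773 − 1265.8635 = 507.1365 px.
That's 507.1365 × 3152 ≈ 1598494 black pixels.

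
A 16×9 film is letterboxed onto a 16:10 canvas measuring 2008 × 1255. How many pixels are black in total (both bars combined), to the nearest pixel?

Since 1.778 > 1.600, the film is width-limited.
That makes the image 1129.5000 px tall (2008 × 9/16).
Black = 1255 − 1129.5000 = 125.5000 px.
That's 125.5000 × 2008 ≈ 252004 black pixels.

252004 pixels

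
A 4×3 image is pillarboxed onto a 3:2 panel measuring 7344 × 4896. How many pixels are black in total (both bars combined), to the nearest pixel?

3995136 pixels

Since 1.333 < 1.500, the image is height-limited.
Content width = 4896 × 4/3 ≈ 6528.0000 px.
7344 − 6528.0000 = 816.0000 px of bars.
That's 816.0000 × 4896 ≈ 3995136 black pixels.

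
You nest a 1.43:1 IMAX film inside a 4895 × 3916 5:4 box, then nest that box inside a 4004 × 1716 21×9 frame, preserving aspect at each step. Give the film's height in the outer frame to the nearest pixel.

1500 px

First fit — 1.43:1 IMAX into 4895×3916 spans the width: 4895.00 × 3423.08.
Second fit — the 5:4 canvas into 4004×1716 spans the height: 2145.00 × 1716.00 (×0.4382 from 4895×3916).
Applying the same ×0.4382: 3423.08 → 1500.00.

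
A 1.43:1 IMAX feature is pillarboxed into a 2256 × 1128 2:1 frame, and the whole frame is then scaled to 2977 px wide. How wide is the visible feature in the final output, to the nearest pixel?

Fitted into 2256×1128, the feature spans the height; its width is 1128 × 1.430 ≈ 1613.04 px.
Resizing to 2977 px wide multiplies everything by 1.3196: 1613.04 → 2128.55 px.

2129 px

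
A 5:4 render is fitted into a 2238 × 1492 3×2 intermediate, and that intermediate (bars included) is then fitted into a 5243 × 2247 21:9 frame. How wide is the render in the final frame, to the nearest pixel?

5:4 in 2238×1492: fills the height, so the render is 1865.00 × 1492.00.
Second fit — the 3×2 canvas into 5243×2247 spans the height: 3370.50 × 2247.00 (×1.5060 from 2238×1492).
The render scales with it: width 1865.00 × 1.5060 ≈ 2808.75.

2809 px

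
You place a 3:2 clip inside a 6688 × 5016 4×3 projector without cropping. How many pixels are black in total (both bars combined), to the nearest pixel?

3727445 pixels

3:2 is wider than 4×3, so it spans the full width.
That makes the image 4458.6667 px tall (6688 × 2/3).
Leftover height: 5016 − 4458.6667 = 557.3333 px.
Across the 6688-px span: 557.3333 × 6688 ≈ 3727445 px.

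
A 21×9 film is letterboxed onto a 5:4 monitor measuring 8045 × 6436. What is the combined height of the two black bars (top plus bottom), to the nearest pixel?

2988 px

Since 2.333 > 1.250, the film is width-limited.
Content height = 8045 × 9/21 ≈ 3447.86 px.
Black = 6436 − 3447.86 = 2988.14 px.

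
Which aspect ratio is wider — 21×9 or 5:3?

21×9 = 2.333 and 5:3 = 1.667; 2.333 > 1.667.

21×9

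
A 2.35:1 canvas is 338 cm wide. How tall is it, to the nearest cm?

At 2.35:1, 338 / 2.350 ≈ 143.83.

144 cm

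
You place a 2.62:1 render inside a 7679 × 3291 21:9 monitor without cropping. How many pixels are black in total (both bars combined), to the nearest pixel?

2765085 pixels

2.62:1 (2.620) > 21:9 (2.333), so the render fills the width.
Content height = 7679 / 2.620 ≈ 2930.9160 px.
Leftover height: 3291 − 2930.9160 = 360.0840 px.
Across the 7679-px span: 360.0840 × 7679 ≈ 2765085 px.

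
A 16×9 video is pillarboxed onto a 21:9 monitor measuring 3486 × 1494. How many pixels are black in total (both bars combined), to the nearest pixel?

16×9 (1.778) < 21:9 (2.333), so the video fills the height.
Content width = 1494 × 16/9 ≈ 2656.0000 px.
3486 − 2656.0000 = 830.0000 px of bars.
Across the 1494-px span: 830.0000 × 1494 ≈ 1240020 px.

1240020 pixels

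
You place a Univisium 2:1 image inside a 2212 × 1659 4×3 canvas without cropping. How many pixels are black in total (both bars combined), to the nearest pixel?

1223236 pixels

Univisium 2:1 is wider than 4×3, so it spans the full width.
Content height = 2212 × 1/2 ≈ 1106.0000 px.
1659 − 1106.0000 = 553.0000 px of bars.
Across the 2212-px span: 553.0000 × 2212 ≈ 1223236 px.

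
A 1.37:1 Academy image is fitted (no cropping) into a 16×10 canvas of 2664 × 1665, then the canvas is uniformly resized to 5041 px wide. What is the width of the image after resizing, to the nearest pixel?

In the 2664×1665 frame the image fills the height: width = 1665 × 1.370 ≈ 2281.05 px.
Resizing to 5041 px wide multiplies everything by 1.8923: 2281.05 → 4316.36 px.

4316 px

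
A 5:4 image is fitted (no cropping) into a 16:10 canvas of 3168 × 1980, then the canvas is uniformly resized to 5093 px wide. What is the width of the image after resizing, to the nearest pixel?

In the 3168×1980 frame the image fills the height: width = 1980 × 5/4 ≈ 2475.00 px.
Resizing to 5093 px wide multiplies everything by 1.6076: 2475.00 → 3978.91 px.

3979 px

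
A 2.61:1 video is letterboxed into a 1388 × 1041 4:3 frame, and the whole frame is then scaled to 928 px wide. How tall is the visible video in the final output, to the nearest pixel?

356 px

At 1388×1041 the video is width-limited, so height = 1388 / 2.610 ≈ 531.80 px.
Resizing to 928 px wide multiplies everything by 0.6686: 531.80 → 355.56 px.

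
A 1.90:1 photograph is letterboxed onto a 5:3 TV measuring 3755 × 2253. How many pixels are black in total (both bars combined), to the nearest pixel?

1038949 pixels

1.90:1 is wider than 5:3, so it spans the full width.
Content height = 3755 / 1.900 ≈ 1976.3158 px.
Leftover height: 2253 − 1976.3158 = 276.6842 px.
Bar area = 276.6842 × 3755 ≈ 1038949 px.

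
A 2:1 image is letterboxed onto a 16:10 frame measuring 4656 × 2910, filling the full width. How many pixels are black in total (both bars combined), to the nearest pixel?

2709792 pixels

The image is 4656 × 1/2 ≈ 2328.0000 px tall.
Black = 2910 − 2328.0000 = 582.0000 px.
Bar area = 582.0000 × 4656 ≈ 2709792 px.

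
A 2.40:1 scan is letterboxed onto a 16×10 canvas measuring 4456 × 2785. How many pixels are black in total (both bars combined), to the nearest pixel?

2.40:1 (2.400) > 16×10 (1.600), so the scan fills the width.
The scan is 4456 / 2.400 ≈ 1856.6667 px tall.
2785 − 1856.6667 = 928.3333 px of bars.
Across the 4456-px span: 928.3333 × 4456 ≈ 4136653 px.

4136653 pixels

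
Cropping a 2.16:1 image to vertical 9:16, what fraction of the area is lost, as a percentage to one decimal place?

74.0%

vertical 9:16 is narrower than 2.16:1, so the crop keeps the full height and trims the width.
Area ratio = (0.562)/(2.160) = 26.04%; the remaining 73.96% is cropped out.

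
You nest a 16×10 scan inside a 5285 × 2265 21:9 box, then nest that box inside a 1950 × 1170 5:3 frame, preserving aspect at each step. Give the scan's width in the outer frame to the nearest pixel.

16×10 in 5285×2265: fills the height, so the scan is 3624.00 × 2265.00.
21:9 in 1950×1170: fills the width, so the intermediate becomes 1950.00 × 835.71 — a scale of ×0.3690.
So the scan's width is 3624.00 × 0.3690 ≈ 1337.14.

1337 px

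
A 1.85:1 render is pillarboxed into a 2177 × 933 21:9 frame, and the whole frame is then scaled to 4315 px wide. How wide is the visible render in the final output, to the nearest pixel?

At 2177×933 the render is height-limited, so width = 933 × 1.850 ≈ 1726.05 px.
The frame scales by 4315/2177 = 1.9821; 1726.05 × 1.9821 ≈ 3421.18 px.

3421 px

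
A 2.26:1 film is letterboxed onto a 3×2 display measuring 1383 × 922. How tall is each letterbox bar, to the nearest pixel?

155 px

2.26:1 (2.260) > 3×2 (1.500), so the film fills the width.
Content height = 1383 / 2.260 ≈ 611.95 px.
922 − 611.95 = 310.05 px of bars (155.03 each).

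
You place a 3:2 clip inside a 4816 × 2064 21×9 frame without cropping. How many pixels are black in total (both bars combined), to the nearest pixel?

3:2 (1.500) < 21×9 (2.333), so the clip fills the height.
Content width = 2064 × 3/2 ≈ 3096.0000 px.
4816 − 3096.0000 = 1720.0000 px of bars.
That's 1720.0000 × 2064 ≈ 3550080 black pixels.

3550080 pixels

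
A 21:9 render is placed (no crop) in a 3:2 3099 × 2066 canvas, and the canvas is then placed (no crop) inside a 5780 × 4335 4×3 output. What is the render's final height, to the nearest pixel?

2477 px

21:9 in 3099×2066: fills the width, so the render is 3099.00 × 1328.14.
3:2 in 5780×4335: fills the width, so the intermediate becomes 5780.00 × 3853.33 — a scale of ×1.8651.
Applying the same ×1.8651: 1328.14 → 2477.14.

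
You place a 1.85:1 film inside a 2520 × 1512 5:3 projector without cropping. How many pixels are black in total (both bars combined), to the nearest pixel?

377591 pixels

1.85:1 (1.850) > 5:3 (1.667), so the film fills the width.
Content height = 2520 / 1.850 ≈ 1362.1622 px.
Leftover height: 1512 − 1362.1622 = 149.8378 px.
Bar area = 149.8378 × 2520 ≈ 377591 px.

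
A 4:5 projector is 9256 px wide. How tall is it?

At 4:5, 9256 / 4 × 5 ≈ 11570.

11570 px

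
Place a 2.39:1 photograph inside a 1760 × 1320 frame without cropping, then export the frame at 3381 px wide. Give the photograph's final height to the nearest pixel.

Fitted into 1760×1320, the photograph spans the width; its height is 1760 / 2.390 ≈ 736.40 px.
Resizing to 3381 px wide multiplies everything by 1.9210: 736.40 → 1414.64 px.

1415 px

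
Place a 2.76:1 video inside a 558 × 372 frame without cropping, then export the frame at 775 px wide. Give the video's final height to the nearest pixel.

In the 558×372 frame the video fills the width: height = 558 / 2.760 ≈ 202.17 px.
Resizing to 775 px wide multiplies everything by 1.3889: 202.17 → 280.80 px.

281 px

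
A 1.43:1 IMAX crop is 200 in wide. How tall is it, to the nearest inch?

Height = 200 / 1.430 = 139.86.

140 in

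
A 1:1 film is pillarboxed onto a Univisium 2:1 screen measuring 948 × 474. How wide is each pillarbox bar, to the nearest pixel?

237 px

Since 1.000 < 2.000, the film is height-limited.
Content width = 474 × 1/1 ≈ 474.00 px.
Leftover width: 948 − 474.00 = 474.00 px → 237.00 each side.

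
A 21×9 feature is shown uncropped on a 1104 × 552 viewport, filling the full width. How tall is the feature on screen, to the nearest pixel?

The feature is 1104 × 9/21 ≈ 473.14 px tall.

473 px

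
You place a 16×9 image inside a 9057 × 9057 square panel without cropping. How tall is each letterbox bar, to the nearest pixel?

1981 px

Since 1.778 > 1.000, the image is width-limited.
The image is 9057 × 9/16 ≈ 5094.56 px tall.
Leftover height: 9057 − 5094.56 = 3962.44 px → 1981.22 each side.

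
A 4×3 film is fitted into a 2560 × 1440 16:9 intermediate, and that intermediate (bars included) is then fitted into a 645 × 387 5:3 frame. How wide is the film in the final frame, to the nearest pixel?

484 px

First fit — 4×3 into 2560×1440 spans the height: 1920.00 × 1440.00.
16:9 in 645×387: fills the width, so the intermediate becomes 645.00 × 362.81 — a scale of ×0.2520.
Applying the same ×0.2520: 1920.00 → 483.75.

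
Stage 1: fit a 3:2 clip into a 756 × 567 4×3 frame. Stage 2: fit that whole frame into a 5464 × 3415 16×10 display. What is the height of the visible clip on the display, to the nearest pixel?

3036 px

First fit — 3:2 into 756×567 spans the width: 756.00 × 504.00.
4×3 in 5464×3415: fills the height, so the intermediate becomes 4553.33 × 3415.00 — a scale of ×6.0229.
The clip scales with it: height 504.00 × 6.0229 ≈ 3035.56.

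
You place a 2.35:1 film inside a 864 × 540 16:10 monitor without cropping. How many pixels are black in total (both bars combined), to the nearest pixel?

148902 pixels

2.35:1 (2.350) > 16:10 (1.600), so the film fills the width.
That makes the image 367.6596 px tall (864 / 2.350).
Leftover height: 540 − 367.6596 = 172.3404 px.
That's 172.3404 × 864 ≈ 148902 black pixels.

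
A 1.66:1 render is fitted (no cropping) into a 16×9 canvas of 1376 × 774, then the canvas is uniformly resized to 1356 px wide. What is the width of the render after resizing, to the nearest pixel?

In the 1376×774 frame the render fills the height: width = 774 × 1.660 ≈ 1284.84 px.
Scaling 1376 → 1356 is ×0.9855, so the width becomes 1284.84 × 0.9855 ≈ 1266.16 px.

1266 px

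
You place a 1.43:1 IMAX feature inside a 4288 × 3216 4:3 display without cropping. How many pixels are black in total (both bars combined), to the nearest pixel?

1.43:1 IMAX is wider than 4:3, so it spans the full width.
That makes the image 2998.6014 px tall (4288 / 1.430).
Black = 3216 − 2998.6014 = 217.3986 px.
That's 217.3986 × 4288 ≈ 932205 black pixels.

932205 pixels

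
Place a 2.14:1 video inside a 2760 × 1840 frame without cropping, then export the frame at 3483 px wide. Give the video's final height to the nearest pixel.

1628 px

At 2760×1840 the video is width-limited, so height = 2760 / 2.140 ≈ 1289.72 px.
Scaling 2760 → 3483 is ×1.2620, so the height becomes 1289.72 × 1.2620 ≈ 1627.57 px.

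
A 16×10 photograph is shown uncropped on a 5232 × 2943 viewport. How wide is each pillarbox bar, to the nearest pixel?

Since 1.600 < 1.778, the photograph is height-limited.
That makes the image 4708.80 px wide (2943 × 16/10).
5232 − 4708.80 = 523.20 px of bars (261.60 each).

262 px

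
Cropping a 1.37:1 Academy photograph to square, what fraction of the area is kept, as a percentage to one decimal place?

Going from 1.37:1 Academy to square means cutting width while keeping height.
Fraction kept = (1.000)/(1.370) ≈ 72.99%.

73.0%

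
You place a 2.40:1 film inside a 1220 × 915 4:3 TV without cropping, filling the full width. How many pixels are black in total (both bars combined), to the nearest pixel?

496133 pixels

Content height = 1220 / 2.400 ≈ 508.3333 px.
Black = 915 − 508.3333 = 406.6667 px.
That's 406.6667 × 1220 ≈ 496133 black pixels.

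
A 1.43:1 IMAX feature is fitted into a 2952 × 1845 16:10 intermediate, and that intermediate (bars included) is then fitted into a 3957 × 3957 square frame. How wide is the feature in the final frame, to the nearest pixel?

3537 px

Inside the 2952×1845 canvas the feature is height-limited at 2638.35 × 1845.00.
Second fit — the 16:10 canvas into 3957×3957 spans the width: 3957.00 × 2473.12 (×1.3404 from 2952×1845).
The feature scales with it: width 2638.35 × 1.3404 ≈ 3536.57.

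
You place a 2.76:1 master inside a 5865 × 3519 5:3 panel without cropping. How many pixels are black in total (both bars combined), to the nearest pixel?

8175810 pixels

2.76:1 is wider than 5:3, so it spans the full width.
The master is 5865 / 2.760 ≈ 2125.0000 px tall.
3519 − 2125.0000 = 1394.0000 px of bars.
Across the 5865-px span: 1394.0000 × 5865 ≈ 8175810 px.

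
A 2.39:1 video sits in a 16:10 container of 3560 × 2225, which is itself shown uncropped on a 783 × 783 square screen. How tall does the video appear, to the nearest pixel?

328 px

First fit — 2.39:1 into 3560×2225 spans the width: 3560.00 × 1489.54.
The 16:10 canvas is width-limited in 783×783, giving 783.00 × 489.38; scale factor 0.2199.
Applying the same ×0.2199: 1489.54 → 327.62.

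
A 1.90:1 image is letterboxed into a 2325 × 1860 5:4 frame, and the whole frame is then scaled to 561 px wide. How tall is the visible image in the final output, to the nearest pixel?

In the 2325×1860 frame the image fills the width: height = 2325 / 1.900 ≈ 1223.68 px.
Resizing to 561 px wide multiplies everything by 0.2413: 1223.68 → 295.26 px.

295 px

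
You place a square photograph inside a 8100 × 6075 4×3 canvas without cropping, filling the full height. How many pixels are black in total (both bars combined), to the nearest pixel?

That makes the image 6075.0000 px wide (6075 × 1/1).
Leftover width: 8100 − 6075.0000 = 2025.0000 px.
Across the 6075-px span: 2025.0000 × 6075 ≈ 12301875 px.

12301875 pixels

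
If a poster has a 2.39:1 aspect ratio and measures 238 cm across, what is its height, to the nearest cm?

At 2.39:1, 238 / 2.390 ≈ 99.58.

100 cm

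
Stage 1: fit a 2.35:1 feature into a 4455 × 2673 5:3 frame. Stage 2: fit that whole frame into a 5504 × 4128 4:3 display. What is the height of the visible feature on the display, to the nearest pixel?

2.35:1 in 4455×2673: fills the width, so the feature is 4455.00 × 1895.74.
5:3 in 5504×4128: fills the width, so the intermediate becomes 5504.00 × 3302.40 — a scale of ×1.2355.
So the feature's height is 1895.74 × 1.2355 ≈ 2342.13.

2342 px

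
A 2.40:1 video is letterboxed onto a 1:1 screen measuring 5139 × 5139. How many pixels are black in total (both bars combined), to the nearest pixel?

15405437 pixels

Since 2.400 > 1.000, the video is width-limited.
That makes the image 2141.2500 px tall (5139 / 2.400).
Black = 5139 − 2141.2500 = 2997.7500 px.
That's 2997.7500 × 5139 ≈ 15405437 black pixels.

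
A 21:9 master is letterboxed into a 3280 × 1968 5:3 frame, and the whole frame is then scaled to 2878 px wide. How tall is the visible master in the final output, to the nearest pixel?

At 3280×1968 the master is width-limited, so height = 3280 × 9/21 ≈ 1405.71 px.
Scaling 3280 → 2878 is ×0.8774, so the height becomes 1405.71 × 0.8774 ≈ 1233.43 px.

1233 px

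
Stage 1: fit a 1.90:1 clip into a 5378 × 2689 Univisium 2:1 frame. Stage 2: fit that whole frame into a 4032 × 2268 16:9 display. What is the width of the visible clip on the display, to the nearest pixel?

Inside the 5378×2689 canvas the clip is height-limited at 5109.10 × 2689.00.
The Univisium 2:1 canvas is width-limited in 4032×2268, giving 4032.00 × 2016.00; scale factor 0.7497.
So the clip's width is 5109.10 × 0.7497 ≈ 3830.40.

3830 px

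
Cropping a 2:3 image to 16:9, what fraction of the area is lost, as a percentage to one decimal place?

Going from 2:3 to 16:9 means cutting height while keeping width.
(0.667)/(1.778) ≈ 0.375 of the area survives, leaving 62.50% discarded.

62.5%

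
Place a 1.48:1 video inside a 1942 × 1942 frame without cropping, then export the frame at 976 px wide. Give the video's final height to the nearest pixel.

659 px

At 1942×1942 the video is width-limited, so height = 1942 / 1.480 ≈ 1312.16 px.
Scaling 1942 → 976 is ×0.5026, so the height becomes 1312.16 × 0.5026 ≈ 659.46 px.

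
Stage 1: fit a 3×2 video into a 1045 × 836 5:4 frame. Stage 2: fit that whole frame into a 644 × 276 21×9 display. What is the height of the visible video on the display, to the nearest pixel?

Inside the 1045×836 canvas the video is width-limited at 1045.00 × 696.67.
Second fit — the 5:4 canvas into 644×276 spans the height: 345.00 × 276.00 (×0.3301 from 1045×836).
The video scales with it: height 696.67 × 0.3301 ≈ 230.00.

230 px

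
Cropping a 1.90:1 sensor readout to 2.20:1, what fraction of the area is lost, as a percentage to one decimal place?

13.6%

2.20:1 is wider than 1.90:1, so the crop keeps the full width and trims the height.
(1.900)/(2.200) ≈ 0.864 of the area survives, leaving 13.64% discarded.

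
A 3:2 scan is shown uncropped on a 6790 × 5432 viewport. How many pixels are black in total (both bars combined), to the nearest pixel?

6147213 pixels

3:2 (1.500) > 5:4 (1.250), so the scan fills the width.
That makes the image 4526.6667 px tall (6790 × 2/3).
Black = 5432 − 4526.6667 = 905.3333 px.
Bar area = 905.3333 × 6790 ≈ 6147213 px.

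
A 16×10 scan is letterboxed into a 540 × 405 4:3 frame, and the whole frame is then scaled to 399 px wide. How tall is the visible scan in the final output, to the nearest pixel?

At 540×405 the scan is width-limited, so height = 540 × 10/16 ≈ 337.50 px.
Scaling 540 → 399 is ×0.7389, so the height becomes 337.50 × 0.7389 ≈ 249.38 px.

249 px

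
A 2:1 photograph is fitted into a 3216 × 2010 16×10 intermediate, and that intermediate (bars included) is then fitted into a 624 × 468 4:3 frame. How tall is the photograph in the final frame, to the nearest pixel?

312 px

First fit — 2:1 into 3216×2010 spans the width: 3216.00 × 1608.00.
Second fit — the 16×10 canvas into 624×468 spans the width: 624.00 × 390.00 (×0.1940 from 3216×2010).
So the photograph's height is 1608.00 × 0.1940 ≈ 312.00.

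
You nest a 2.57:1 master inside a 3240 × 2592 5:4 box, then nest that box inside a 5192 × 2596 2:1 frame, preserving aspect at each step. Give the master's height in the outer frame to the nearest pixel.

Inside the 3240×2592 canvas the master is width-limited at 3240.00 × 1260.70.
5:4 in 5192×2596: fills the height, so the intermediate becomes 3245.00 × 2596.00 — a scale of ×1.0015.
So the master's height is 1260.70 × 1.0015 ≈ 1262.65.

1263 px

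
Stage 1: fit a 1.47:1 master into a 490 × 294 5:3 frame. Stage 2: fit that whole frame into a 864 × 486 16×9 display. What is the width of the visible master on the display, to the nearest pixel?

1.47:1 in 490×294: fills the height, so the master is 432.18 × 294.00.
Second fit — the 5:3 canvas into 864×486 spans the height: 810.00 × 486.00 (×1.6531 from 490×294).
Applying the same ×1.6531: 432.18 → 714.42.

714 px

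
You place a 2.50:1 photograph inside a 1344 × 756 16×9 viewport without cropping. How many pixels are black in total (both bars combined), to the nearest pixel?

2.50:1 (2.500) > 16×9 (1.778), so the photograph fills the width.
That makes the image 537.6000 px tall (1344 / 2.500).
Leftover height: 756 − 537.6000 = 218.4000 px.
Across the 1344-px span: 218.4000 × 1344 ≈ 293530 px.

293530 pixels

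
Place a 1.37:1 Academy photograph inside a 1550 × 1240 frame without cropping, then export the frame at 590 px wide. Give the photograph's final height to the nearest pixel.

431 px

In the 1550×1240 frame the photograph fills the width: height = 1550 / 1.370 ≈ 1131.39 px.
Scaling 1550 → 590 is ×0.3806, so the height becomes 1131.39 × 0.3806 ≈ 430.66 px.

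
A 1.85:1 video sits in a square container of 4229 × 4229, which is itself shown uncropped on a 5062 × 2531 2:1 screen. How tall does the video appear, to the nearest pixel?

1368 px

First fit — 1.85:1 into 4229×4229 spans the width: 4229.00 × 2285.95.
square in 5062×2531: fills the height, so the intermediate becomes 2531.00 × 2531.00 — a scale of ×0.5985.
The video scales with it: height 2285.95 × 0.5985 ≈ 1368.11.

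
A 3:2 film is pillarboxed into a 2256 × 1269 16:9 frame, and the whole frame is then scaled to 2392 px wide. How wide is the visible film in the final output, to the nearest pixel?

In the 2256×1269 frame the film fills the height: width = 1269 × 3/2 ≈ 1903.50 px.
The frame scales by 2392/2256 = 1.0603; 1903.50 × 1.0603 ≈ 2018.25 px.

2018 px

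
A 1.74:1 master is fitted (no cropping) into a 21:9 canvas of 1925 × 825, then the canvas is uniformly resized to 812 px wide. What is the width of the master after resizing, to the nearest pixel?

606 px

In the 1925×825 frame the master fills the height: width = 825 × 1.740 ≈ 1435.50 px.
The frame scales by 812/1925 = 0.4218; 1435.50 × 0.4218 ≈ 605.52 px.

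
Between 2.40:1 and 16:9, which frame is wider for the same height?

2.40:1

2.4 and 16:9 = 1.778; 2.4 > 1.778.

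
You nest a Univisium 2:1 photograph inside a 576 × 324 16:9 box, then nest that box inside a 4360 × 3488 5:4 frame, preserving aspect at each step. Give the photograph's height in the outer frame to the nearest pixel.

2180 px

First fit — Univisium 2:1 into 576×324 spans the width: 576.00 × 288.00.
16:9 in 4360×3488: fills the width, so the intermediate becomes 4360.00 × 2452.50 — a scale of ×7.5694.
So the photograph's height is 288.00 × 7.5694 ≈ 2180.00.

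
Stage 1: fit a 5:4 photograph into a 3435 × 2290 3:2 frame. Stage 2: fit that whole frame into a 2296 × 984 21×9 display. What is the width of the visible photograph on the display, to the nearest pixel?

First fit — 5:4 into 3435×2290 spans the height: 2862.50 × 2290.00.
3:2 in 2296×984: fills the height, so the intermediate becomes 1476.00 × 984.00 — a scale of ×0.4297.
So the photograph's width is 2862.50 × 0.4297 ≈ 1230.00.

1230 px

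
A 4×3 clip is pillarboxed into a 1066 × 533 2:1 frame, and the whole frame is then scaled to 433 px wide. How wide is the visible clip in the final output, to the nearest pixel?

289 px

At 1066×533 the clip is height-limited, so width = 533 × 4/3 ≈ 710.67 px.
Resizing to 433 px wide multiplies everything by 0.4062: 710.67 → 288.67 px.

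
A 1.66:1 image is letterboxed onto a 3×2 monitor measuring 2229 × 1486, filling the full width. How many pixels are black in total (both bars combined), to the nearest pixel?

Content height = 2229 / 1.660 ≈ 1342.7711 px.
1486 − 1342.7711 = 143.2289 px of bars.
Bar area = 143.2289 × 2229 ≈ 319257 px.

319257 pixels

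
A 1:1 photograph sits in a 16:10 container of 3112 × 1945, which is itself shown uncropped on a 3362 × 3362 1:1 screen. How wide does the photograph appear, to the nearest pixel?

2101 px

Inside the 3112×1945 canvas the photograph is height-limited at 1945.00 × 1945.00.
The 16:10 canvas is width-limited in 3362×3362, giving 3362.00 × 2101.25; scale factor 1.0803.
So the photograph's width is 1945.00 × 1.0803 ≈ 2101.25.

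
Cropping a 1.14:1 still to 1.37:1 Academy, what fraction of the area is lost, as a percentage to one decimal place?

Going from 1.14:1 to 1.37:1 Academy means cutting height while keeping width.
Area ratio = (1.140)/(1.370) = 83.21%; the remaining 16.79% is cropped out.

16.8%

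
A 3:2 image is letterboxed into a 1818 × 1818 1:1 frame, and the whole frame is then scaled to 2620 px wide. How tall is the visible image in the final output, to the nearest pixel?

1747 px

Fitted into 1818×1818, the image spans the width; its height is 1818 × 2/3 ≈ 1212.00 px.
The frame scales by 2620/1818 = 1.4411; 1212.00 × 1.4411 ≈ 1746.67 px.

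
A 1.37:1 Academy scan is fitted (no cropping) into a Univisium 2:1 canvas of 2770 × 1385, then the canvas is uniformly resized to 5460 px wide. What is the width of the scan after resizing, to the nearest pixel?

3740 px

In the 2770×1385 frame the scan fills the height: width = 1385 × 1.370 ≈ 1897.45 px.
Resizing to 5460 px wide multiplies everything by 1.9711: 1897.45 → 3740.10 px.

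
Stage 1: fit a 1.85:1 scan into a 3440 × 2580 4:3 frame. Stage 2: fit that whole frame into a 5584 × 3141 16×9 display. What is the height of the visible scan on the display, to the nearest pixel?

2264 px

Inside the 3440×2580 canvas the scan is width-limited at 3440.00 × 1859.46.
Second fit — the 4:3 canvas into 5584×3141 spans the height: 4188.00 × 3141.00 (×1.2174 from 3440×2580).
The scan scales with it: height 1859.46 × 1.2174 ≈ 2263.78.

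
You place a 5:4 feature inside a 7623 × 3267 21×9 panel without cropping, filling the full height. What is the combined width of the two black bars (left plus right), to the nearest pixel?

3539 px

That makes the image 4083.75 px wide (3267 × 5/4).
7623 − 4083.75 = 3539.25 px of bars.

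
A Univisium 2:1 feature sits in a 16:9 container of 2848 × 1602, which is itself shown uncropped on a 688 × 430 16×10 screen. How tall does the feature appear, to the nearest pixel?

First fit — Univisium 2:1 into 2848×1602 spans the width: 2848.00 × 1424.00.
16:9 in 688×430: fills the width, so the intermediate becomes 688.00 × 387.00 — a scale of ×0.2416.
The feature scales with it: height 1424.00 × 0.2416 ≈ 344.00.

344 px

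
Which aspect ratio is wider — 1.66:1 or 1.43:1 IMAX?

1.66 and 1.43; 1.66 > 1.43.

1.66:1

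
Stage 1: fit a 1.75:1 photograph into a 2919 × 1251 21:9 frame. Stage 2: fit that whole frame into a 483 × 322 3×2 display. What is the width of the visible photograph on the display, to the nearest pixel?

First fit — 1.75:1 into 2919×1251 spans the height: 2189.25 × 1251.00.
Second fit — the 21:9 canvas into 483×322 spans the width: 483.00 × 207.00 (×0.1655 from 2919×1251).
So the photograph's width is 2189.25 × 0.1655 ≈ 362.25.

362 px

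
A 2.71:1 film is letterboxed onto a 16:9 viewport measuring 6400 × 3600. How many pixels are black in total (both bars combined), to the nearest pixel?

7925609 pixels

2.71:1 (2.710) > 16:9 (1.778), so the film fills the width.
The film is 6400 / 2.710 ≈ 2361.6236 px tall.
Black = 3600 − 2361.6236 = 1238.3764 px.
Across the 6400-px span: 1238.3764 × 6400 ≈ 7925609 px.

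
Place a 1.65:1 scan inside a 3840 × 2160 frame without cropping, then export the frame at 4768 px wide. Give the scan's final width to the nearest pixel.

In the 3840×2160 frame the scan fills the height: width = 2160 × 1.650 ≈ 3564.00 px.
Scaling 3840 → 4768 is ×1.2417, so the width becomes 3564.00 × 1.2417 ≈ 4425.30 px.

4425 px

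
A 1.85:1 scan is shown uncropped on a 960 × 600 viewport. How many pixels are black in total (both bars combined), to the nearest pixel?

1.85:1 (1.850) > 16:10 (1.600), so the scan fills the width.
Content height = 960 / 1.850 ≈ 518.9189 px.
600 − 518.9189 = 81.0811 px of bars.
That's 81.0811 × 960 ≈ 77838 black pixels.

77838 pixels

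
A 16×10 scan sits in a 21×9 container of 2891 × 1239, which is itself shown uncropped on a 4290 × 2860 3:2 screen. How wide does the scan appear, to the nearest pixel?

16×10 in 2891×1239: fills the height, so the scan is 1982.40 × 1239.00.
The 21×9 canvas is width-limited in 4290×2860, giving 4290.00 × 1838.57; scale factor 1.4839.
So the scan's width is 1982.40 × 1.4839 ≈ 2941.71.

2942 px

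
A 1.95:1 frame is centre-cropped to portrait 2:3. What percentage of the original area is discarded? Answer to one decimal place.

The height stays; only width is cut (since portrait 2:3 is narrower than 1.95:1).
(0.667)/(1.950) ≈ 0.342 of the area survives, leaving 65.81% discarded.

65.8%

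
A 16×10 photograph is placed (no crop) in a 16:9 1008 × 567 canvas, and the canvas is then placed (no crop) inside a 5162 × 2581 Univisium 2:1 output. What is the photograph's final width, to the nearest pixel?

Inside the 1008×567 canvas the photograph is height-limited at 907.20 × 567.00.
Second fit — the 16:9 canvas into 5162×2581 spans the height: 4588.44 × 2581.00 (×4.5520 from 1008×567).
The photograph scales with it: width 907.20 × 4.5520 ≈ 4129.60.

4130 px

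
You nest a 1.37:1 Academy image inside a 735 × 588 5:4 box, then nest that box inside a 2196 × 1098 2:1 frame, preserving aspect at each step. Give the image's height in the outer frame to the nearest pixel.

1002 px

First fit — 1.37:1 Academy into 735×588 spans the width: 735.00 × 536.50.
Second fit — the 5:4 canvas into 2196×1098 spans the height: 1372.50 × 1098.00 (×1.8673 from 735×588).
The image scales with it: height 536.50 × 1.8673 ≈ 1001.82.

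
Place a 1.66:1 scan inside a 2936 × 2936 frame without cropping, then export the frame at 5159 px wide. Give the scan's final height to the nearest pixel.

3108 px

In the 2936×2936 frame the scan fills the width: height = 2936 / 1.660 ≈ 1768.67 px.
Scaling 2936 → 5159 is ×1.7572, so the height becomes 1768.67 × 1.7572 ≈ 3107.83 px.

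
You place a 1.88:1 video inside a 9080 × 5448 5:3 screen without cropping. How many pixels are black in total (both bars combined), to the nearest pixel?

1.88:1 is wider than 5:3, so it spans the full width.
The video is 9080 / 1.880 ≈ 4829.7872 px tall.
Black = 5448 − 4829.7872 = 618.2128 px.
Across the 9080-px span: 618.2128 × 9080 ≈ 5613372 px.

5613372 pixels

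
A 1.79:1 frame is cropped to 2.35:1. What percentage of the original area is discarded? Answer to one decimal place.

23.8%

The width stays; only height is cut (since 2.35:1 is wider than 1.79:1).
Fraction kept = (1.790)/(2.350) ≈ 76.17%, so 23.83% is lost.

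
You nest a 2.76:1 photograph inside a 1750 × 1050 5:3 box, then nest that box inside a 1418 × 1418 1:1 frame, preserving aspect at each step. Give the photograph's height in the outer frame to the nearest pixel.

514 px

First fit — 2.76:1 into 1750×1050 spans the width: 1750.00 × 634.06.
The 5:3 canvas is width-limited in 1418×1418, giving 1418.00 × 850.80; scale factor 0.8103.
Applying the same ×0.8103: 634.06 → 513.77.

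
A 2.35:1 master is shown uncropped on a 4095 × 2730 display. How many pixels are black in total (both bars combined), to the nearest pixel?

4043595 pixels

2.35:1 is wider than 3:2, so it spans the full width.
The master is 4095 / 2.350 ≈ 1742.5532 px tall.
2730 − 1742.5532 = 987.4468 px of bars.
That's 987.4468 × 4095 ≈ 4043595 black pixels.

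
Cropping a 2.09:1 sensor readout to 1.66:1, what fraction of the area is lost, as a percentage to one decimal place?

20.6%

Going from 2.09:1 to 1.66:1 means cutting width while keeping height.
Fraction kept = (1.660)/(2.090) ≈ 79.43%, so 20.57% is lost.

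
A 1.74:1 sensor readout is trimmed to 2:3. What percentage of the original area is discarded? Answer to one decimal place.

61.7%

The height stays; only width is cut (since 2:3 is narrower than 1.74:1).
Fraction kept = (0.667)/(1.740) ≈ 38.31%, so 61.69% is lost.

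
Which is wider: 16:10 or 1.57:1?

16:10 = 1.6 and 1.57; 1.6 > 1.57.

16:10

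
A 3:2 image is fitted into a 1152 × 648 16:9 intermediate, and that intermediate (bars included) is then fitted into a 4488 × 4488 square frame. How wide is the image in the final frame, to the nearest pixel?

First fit — 3:2 into 1152×648 spans the height: 972.00 × 648.00.
The 16:9 canvas is width-limited in 4488×4488, giving 4488.00 × 2524.50; scale factor 3.8958.
The image scales with it: width 972.00 × 3.8958 ≈ 3786.75.

3787 px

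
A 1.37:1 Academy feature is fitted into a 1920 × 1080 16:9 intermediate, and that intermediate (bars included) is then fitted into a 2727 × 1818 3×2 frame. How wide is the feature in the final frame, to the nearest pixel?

First fit — 1.37:1 Academy into 1920×1080 spans the height: 1479.60 × 1080.00.
The 16:9 canvas is width-limited in 2727×1818, giving 2727.00 × 1533.94; scale factor 1.4203.
Applying the same ×1.4203: 1479.60 → 2101.49.

2101 px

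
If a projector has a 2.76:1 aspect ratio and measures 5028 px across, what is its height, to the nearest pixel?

1822 px

At 2.76:1, 5028 / 2.760 ≈ 1821.74.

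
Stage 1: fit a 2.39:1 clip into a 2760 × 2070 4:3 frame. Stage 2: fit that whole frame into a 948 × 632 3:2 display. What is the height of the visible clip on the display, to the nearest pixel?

First fit — 2.39:1 into 2760×2070 spans the width: 2760.00 × 1154.81.
The 4:3 canvas is height-limited in 948×632, giving 842.67 × 632.00; scale factor 0.3053.
Applying the same ×0.3053: 1154.81 → 352.58.

353 px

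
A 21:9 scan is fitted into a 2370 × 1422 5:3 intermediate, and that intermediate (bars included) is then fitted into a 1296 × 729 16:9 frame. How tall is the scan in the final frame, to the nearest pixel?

521 px

21:9 in 2370×1422: fills the width, so the scan is 2370.00 × 1015.71.
Second fit — the 5:3 canvas into 1296×729 spans the height: 1215.00 × 729.00 (×0.5127 from 2370×1422).
Applying the same ×0.5127: 1015.71 → 520.71.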